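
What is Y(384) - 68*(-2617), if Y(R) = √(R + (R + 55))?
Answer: 177956 + √823 ≈ 1.7798e+5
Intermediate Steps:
Y(R) = √(55 + 2*R) (Y(R) = √(R + (55 + R)) = √(55 + 2*R))
Y(384) - 68*(-2617) = √(55 + 2*384) - 68*(-2617) = √(55 + 768) + 177956 = √823 + 177956 = 177956 + √823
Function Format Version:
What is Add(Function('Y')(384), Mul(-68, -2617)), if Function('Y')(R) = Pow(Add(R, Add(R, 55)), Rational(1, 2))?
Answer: Add(177956, Pow(823, Rational(1, 2))) ≈ 1.7798e+5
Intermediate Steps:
Function('Y')(R) = Pow(Add(55, Mul(2, R)), Rational(1, 2)) (Function('Y')(R) = Pow(Add(R, Add(55, R)), Rational(1, 2)) = Pow(Add(55, Mul(2, R)), Rational(1, 2)))
Add(Function('Y')(384), Mul(-68, -2617)) = Add(Pow(Add(55, Mul(2, 384)), Rational(1, 2)), Mul(-68, -2617)) = Add(Pow(Add(55, 768), Rational(1, 2)), 177956) = Add(Pow(823, Rational(1, 2)), 177956) = Add(177956, Pow(823, Rational(1, 2)))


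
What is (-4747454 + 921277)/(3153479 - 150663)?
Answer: -3826177/3002816 ≈ -1.2742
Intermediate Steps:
(-4747454 + 921277)/(3153479 - 150663) = -3826177/3002816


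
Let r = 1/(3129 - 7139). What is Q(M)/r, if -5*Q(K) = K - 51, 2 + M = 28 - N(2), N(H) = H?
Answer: -21654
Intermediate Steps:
r = -1/4010 (r = 1/(-4010) = -1/4010 ≈ -0.00024938)
M = 24 (M = -2 + (28 - 1*2) = -2 + (28 - 2) = -2 + 26 = 24)
Q(K) = 51/5 - K/5 (Q(K) = -(K - 51)/5 = -(-51 + K)/5 = 51/5 - K/5)
Q(M)/r = (51/5 - 1/5*24)/(-1/4010) = (51/5 - 24/5)*(-4010) = (27/5)*(-4010) = -21654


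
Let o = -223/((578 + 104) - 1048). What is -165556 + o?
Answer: -60593273/366 ≈ -1.6556e+5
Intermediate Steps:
o = 223/366 (o = -223/(682 - 1048) = -223/(-366) = -1/366*(-223) = 223/366 ≈ 0.60929)
-165556 + o = -165556 + 223/366 = -60593273/366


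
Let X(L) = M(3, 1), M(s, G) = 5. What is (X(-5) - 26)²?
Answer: 441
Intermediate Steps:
X(L) = 5
(X(-5) - 26)² = (5 - 26)² = (-21)² = 441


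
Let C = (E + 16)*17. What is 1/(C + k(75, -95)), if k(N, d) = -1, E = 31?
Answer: 1/798 ≈ 0.0012531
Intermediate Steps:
C = 799 (C = (31 + 16)*17 = 47*17 = 799)
1/(C + k(75, -95)) = 1/(799 - 1) = 1/798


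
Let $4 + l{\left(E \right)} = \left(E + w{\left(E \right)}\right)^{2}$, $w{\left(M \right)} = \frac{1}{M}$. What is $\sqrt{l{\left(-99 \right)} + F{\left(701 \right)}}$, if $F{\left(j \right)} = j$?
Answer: $\frac{\sqrt{102910501}}{99} \approx 102.47$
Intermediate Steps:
$l{\left(E \right)} = -4 + \left(E + \frac{1}{E}\right)^{2}$
$\sqrt{l{\left(-99 \right)} + F{\left(701 \right)}} = \sqrt{\left(-2 + \frac{1}{9801} + \left(-99\right)^{2}\right) + 701} = \sqrt{\left(-2 + \frac{1}{9801} + 9801\right) + 701} = \sqrt{\frac{96040000}{9801} + 701} = \sqrt{\frac{102910501}{9801}} = \frac{\sqrt{102910501}}{99}$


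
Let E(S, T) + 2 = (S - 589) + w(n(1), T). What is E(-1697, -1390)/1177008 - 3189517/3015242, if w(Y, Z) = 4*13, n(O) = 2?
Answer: -470103638281/443620494492 ≈ -1.0597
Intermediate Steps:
w(Y, Z) = 52
E(S, T) = -539 + S (E(S, T) = -2 + ((S - 589) + 52) = -2 + ((-589 + S) + 52) = -2 + (-537 + S) = -539 + S)
E(-1697, -1390)/1177008 - 3189517/3015242 = (-539 - 1697)/1177008 - 3189517/3015242 = -2236*1/1177008 - 3189517*1/3015242 = -559/294252 - 3189517/3015242 = -470103638281/443620494492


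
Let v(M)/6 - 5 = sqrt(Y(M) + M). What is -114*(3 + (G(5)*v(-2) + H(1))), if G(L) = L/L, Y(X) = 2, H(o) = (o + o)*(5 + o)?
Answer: -5130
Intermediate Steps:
H(o) = 2*o*(5 + o) (H(o) = (2*o)*(5 + o) = 2*o*(5 + o))
v(M) = 30 + 6*sqrt(2 + M)
G(L) = 1
-114*(3 + (G(5)*v(-2) + H(1))) = -114*(3 + (1*(30 + 6*sqrt(2 - 2)) + 2*1*(5 + 1))) = -114*(3 + (1*(30 + 6*sqrt(0)) + 2*1*6)) = -114*(3 + (1*(30 + 6*0) + 12)) = -114*(3 + (1*(30 + 0) + 12)) = -114*(3 + (1*30 + 12)) = -114*(3 + (30 + 12)) = -114*(3 + 42) = -114*45 = -5130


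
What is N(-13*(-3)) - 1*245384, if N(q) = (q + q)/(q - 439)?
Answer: -49076839/200 ≈ -2.4538e+5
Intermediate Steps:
N(q) = 2*q/(-439 + q) (N(q) = (2*q)/(-439 + q) = 2*q/(-439 + q))
N(-13*(-3)) - 1*245384 = 2*(-13*(-3))/(-439 - 13*(-3)) - 1*245384 = 2*39/(-439 + 39) - 245384 = 2*39/(-400) - 245384 = 2*39*(-1/400) - 245384 = -39/200 - 245384 = -49076839/200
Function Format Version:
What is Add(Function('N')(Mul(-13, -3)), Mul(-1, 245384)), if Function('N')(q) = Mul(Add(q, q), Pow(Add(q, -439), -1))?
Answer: Rational(-49076839, 200) ≈ -2.4538e+5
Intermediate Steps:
Function('N')(q) = Mul(2, q, Pow(Add(-439, q), -1)) (Function('N')(q) = Mul(Mul(2, q), Pow(Add(-439, q), -1)) = Mul(2, q, Pow(Add(-439, q), -1)))
Add(Function('N')(Mul(-13, -3)), Mul(-1, 245384)) = Add(Mul(2, Mul(-13, -3), Pow(Add(-439, Mul(-13, -3)), -1)), Mul(-1, 245384)) = Add(Mul(2, 39, Pow(Add(-439, 39), -1)), -245384) = Add(Mul(2, 39, Pow(-400, -1)), -245384) = Add(Mul(2, 39, Rational(-1, 400)), -245384) = Add(Rational(-39, 200), -245384) = Rational(-49076839, 200)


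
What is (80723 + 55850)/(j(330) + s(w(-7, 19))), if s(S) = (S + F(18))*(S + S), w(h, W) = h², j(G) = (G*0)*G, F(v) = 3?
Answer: 136573/5096 ≈ 26.800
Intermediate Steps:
j(G) = 0 (j(G) = 0*G = 0)
s(S) = 2*S*(3 + S) (s(S) = (S + 3)*(S + S) = (3 + S)*(2*S) = 2*S*(3 + S))
(80723 + 55850)/(j(330) + s(w(-7, 19))) = (80723 + 55850)/(0 + 2*(-7)²*(3 + (-7)²)) = 136573/(0 + 2*49*(3 + 49)) = 136573/(0 + 2*49*52) = 136573/(0 + 5096) = 136573/5096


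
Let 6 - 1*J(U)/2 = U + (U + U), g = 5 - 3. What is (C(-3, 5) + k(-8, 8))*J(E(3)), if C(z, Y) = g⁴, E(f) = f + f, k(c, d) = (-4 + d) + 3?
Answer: -552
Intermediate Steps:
k(c, d) = -1 + d
g = 2
E(f) = 2*f
C(z, Y) = 16 (C(z, Y) = 2⁴ = 16)
J(U) = 12 - 6*U (J(U) = 12 - 2*(U + (U + U)) = 12 - 2*(U + 2*U) = 12 - 6*U)
(C(-3, 5) + k(-8, 8))*J(E(3)) = (16 + (-1 + 8))*(12 - 12*3) = (16 + 7)*(12 - 6*6) = 23*(12 - 36) = 23*(-24) = -552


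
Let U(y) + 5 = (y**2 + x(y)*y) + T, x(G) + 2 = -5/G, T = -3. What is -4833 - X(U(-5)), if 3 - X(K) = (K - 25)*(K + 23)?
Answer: -4971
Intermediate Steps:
x(G) = -2 - 5/G
U(y) = -8 + y**2 + y*(-2 - 5/y) (U(y) = -5 + ((y**2 + (-2 - 5/y)*y) - 3) = -5 + ((y**2 + y*(-2 - 5/y)) - 3) = -5 + (-3 + y**2 + y*(-2 - 5/y)) = -8 + y**2 + y*(-2 - 5/y))
X(K) = 3 - (-25 + K)*(23 + K) (X(K) = 3 - (K - 25)*(K + 23) = 3 - (-25 + K)*(23 + K))
-4833 - X(U(-5)) = -4833 - (578 - (-13 + (-5)**2 - 2*(-5))**2 + 2*(-13 + (-5)**2 - 2*(-5))) = -4833 - (578 - (-13 + 25 + 10)**2 + 2*(-13 + 25 + 10)) = -4833 - (578 - 1*22**2 + 2*22) = -4833 - (578 - 1*484 + 44) = -4833 - (578 - 484 + 44) = -4833 - 1*138 = -4833 - 138 = -4971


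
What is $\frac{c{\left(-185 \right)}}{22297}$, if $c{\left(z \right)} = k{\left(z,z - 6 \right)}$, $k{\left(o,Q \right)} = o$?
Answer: $- \frac{185}{22297} \approx -0.0082971$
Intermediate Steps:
$c{\left(z \right)} = z$
$\frac{c{\left(-185 \right)}}{22297} = - \frac{185}{22297}$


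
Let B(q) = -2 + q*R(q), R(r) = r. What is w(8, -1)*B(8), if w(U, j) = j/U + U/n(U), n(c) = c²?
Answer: 0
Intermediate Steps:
B(q) = -2 + q² (B(q) = -2 + q*q = -2 + q²)
w(U, j) = 1/U + j/U (w(U, j) = j/U + U/(U²) = j/U + U/U² = j/U + 1/U = 1/U + j/U)
w(8, -1)*B(8) = ((1 - 1)/8)*(-2 + 8²) = ((⅛)*0)*(-2 + 64) = 0*62 = 0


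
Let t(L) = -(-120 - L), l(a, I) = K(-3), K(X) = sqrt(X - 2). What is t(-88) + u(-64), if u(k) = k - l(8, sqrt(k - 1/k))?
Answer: -32 - I*sqrt(5) ≈ -32.0 - 2.2361*I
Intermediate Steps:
K(X) = sqrt(-2 + X)
l(a, I) = I*sqrt(5) (l(a, I) = sqrt(-2 - 3) = sqrt(-5) = I*sqrt(5))
u(k) = k - I*sqrt(5)
t(L) = 120 + L
t(-88) + u(-64) = (120 - 88) + (-64 - I*sqrt(5)) = 32 + (-64 - I*sqrt(5)) = -32 - I*sqrt(5)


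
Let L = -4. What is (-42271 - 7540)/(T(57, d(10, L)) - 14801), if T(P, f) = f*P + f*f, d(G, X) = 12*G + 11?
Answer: -49811/9827 ≈ -5.0688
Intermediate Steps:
d(G, X) = 11 + 12*G
T(P, f) = f**2 + P*f (T(P, f) = P*f + f**2 = f**2 + P*f)
(-42271 - 7540)/(T(57, d(10, L)) - 14801) = (-42271 - 7540)/((11 + 12*10)*(57 + (11 + 12*10)) - 14801) = -49811/((11 + 120)*(57 + (11 + 120)) - 14801) = -49811/(131*(57 + 131) - 14801) = -49811/(131*188 - 14801) = -49811/(24628 - 14801) = -49811/9827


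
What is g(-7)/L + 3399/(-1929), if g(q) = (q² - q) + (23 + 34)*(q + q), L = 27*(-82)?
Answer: -1015678/711801 ≈ -1.4269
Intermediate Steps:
L = -2214
g(q) = q² + 113*q (g(q) = (q² - q) + 57*(2*q) = (q² - q) + 114*q = q² + 113*q)
g(-7)/L + 3399/(-1929) = -7*(113 - 7)/(-2214) + 3399/(-1929) = -7*106*(-1/2214) + 3399*(-1/1929) = -742*(-1/2214) - 1133/643 = 371/1107 - 1133/643 = -1015678/711801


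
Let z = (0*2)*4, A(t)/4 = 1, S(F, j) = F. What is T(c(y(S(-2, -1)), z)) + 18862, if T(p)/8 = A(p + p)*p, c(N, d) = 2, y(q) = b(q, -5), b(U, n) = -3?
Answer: 18926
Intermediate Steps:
A(t) = 4 (A(t) = 4*1 = 4)
y(q) = -3
z = 0 (z = 0*4 = 0)
T(p) = 32*p (T(p) = 8*(4*p) = 32*p)
T(c(y(S(-2, -1)), z)) + 18862 = 32*2 + 18862 = 64 + 18862 = 18926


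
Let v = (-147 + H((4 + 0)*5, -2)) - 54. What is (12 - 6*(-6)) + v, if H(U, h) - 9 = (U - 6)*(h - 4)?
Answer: -228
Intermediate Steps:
H(U, h) = 9 + (-6 + U)*(-4 + h) (H(U, h) = 9 + (U - 6)*(h - 4) = 9 + (-6 + U)*(-4 + h))
v = -276 (v = (-147 + (33 - 6*(-2) - 4*(4 + 0)*5 + ((4 + 0)*5)*(-2))) - 54 = (-147 + (33 + 12 - 16*5 + (4*5)*(-2))) - 54 = (-147 + (33 + 12 - 4*20 + 20*(-2))) - 54 = (-147 + (33 + 12 - 80 - 40)) - 54 = (-147 - 75) - 54 = -222 - 54 = -276)
(12 - 6*(-6)) + v = (12 - 6*(-6)) - 276 = (12 + 36) - 276 = 48 - 276 = -228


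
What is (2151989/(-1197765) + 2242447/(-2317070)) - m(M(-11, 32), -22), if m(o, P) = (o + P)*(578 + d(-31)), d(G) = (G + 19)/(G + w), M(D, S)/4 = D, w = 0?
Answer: 656800600824584053/17206893161010 ≈ 38171.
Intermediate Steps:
M(D, S) = 4*D
d(G) = (19 + G)/G (d(G) = (G + 19)/(G + 0) = (19 + G)/G)
m(o, P) = 17930*P/31 + 17930*o/31 (m(o, P) = (o + P)*(578 + (19 - 31)/(-31)) = (P + o)*(578 - 1/31*(-12)) = (P + o)*(578 + 12/31) = (P + o)*(17930/31) = 17930*P/31 + 17930*o/31)
(2151989/(-1197765) + 2242447/(-2317070)) - m(M(-11, 32), -22) = (2151989/(-1197765) + 2242447/(-2317070)) - ((17930/31)*(-22) + 17930*(4*(-11))/31) = (2151989*(-1/1197765) + 2242447*(-1/2317070)) - (-394460/31 + (17930/31)*(-44)) = (-2151989/1197765 - 2242447/2317070) - (-394460/31 - 788920/31) = -1534446736637/555061069710 - 1*(-1183380/31) = -1534446736637/555061069710 + 1183380/31 = 656800600824584053/17206893161010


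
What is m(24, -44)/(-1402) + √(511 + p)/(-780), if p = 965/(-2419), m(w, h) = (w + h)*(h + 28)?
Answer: -160/701 - √746953334/943410 ≈ -0.25722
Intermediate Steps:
m(w, h) = (28 + h)*(h + w) (m(w, h) = (h + w)*(28 + h) = (28 + h)*(h + w))
p = -965/2419 (p = 965*(-1/2419) = -965/2419 ≈ -0.39893)
m(24, -44)/(-1402) + √(511 + p)/(-780) = ((-44)² + 28*(-44) + 28*24 - 44*24)/(-1402) + √(511 - 965/2419)/(-780) = (1936 - 1232 + 672 - 1056)*(-1/1402) + √(1235144/2419)*(-1/780) = 320*(-1/1402) + (2*√746953334/2419)*(-1/780) = -160/701 - √746953334/943410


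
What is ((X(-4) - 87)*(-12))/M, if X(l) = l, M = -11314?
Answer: -546/5657 ≈ -0.096518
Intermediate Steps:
((X(-4) - 87)*(-12))/M = ((-4 - 87)*(-12))/(-11314) = -91*(-12)*(-1/11314) = 1092*(-1/11314) = -546/5657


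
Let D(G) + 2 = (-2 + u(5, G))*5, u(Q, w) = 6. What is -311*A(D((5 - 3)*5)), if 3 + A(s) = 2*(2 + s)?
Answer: -11507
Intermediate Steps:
D(G) = 18 (D(G) = -2 + (-2 + 6)*5 = -2 + 4*5 = -2 + 20 = 18)
A(s) = 1 + 2*s (A(s) = -3 + 2*(2 + s) = -3 + (4 + 2*s) = 1 + 2*s)
-311*A(D((5 - 3)*5)) = -311*(1 + 2*18) = -311*(1 + 36) = -311*37 = -11507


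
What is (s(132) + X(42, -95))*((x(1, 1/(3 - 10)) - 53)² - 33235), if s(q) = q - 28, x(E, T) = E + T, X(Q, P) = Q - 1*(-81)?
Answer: -339430830/49 ≈ -6.9272e+6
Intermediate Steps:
X(Q, P) = 81 + Q (X(Q, P) = Q + 81 = 81 + Q)
s(q) = -28 + q
(s(132) + X(42, -95))*((x(1, 1/(3 - 10)) - 53)² - 33235) = ((-28 + 132) + (81 + 42))*(((1 + 1/(3 - 10)) - 53)² - 33235) = (104 + 123)*(((1 + 1/(-7)) - 53)² - 33235) = 227*(((1 - ⅐) - 53)² - 33235) = 227*((6/7 - 53)² - 33235) = 227*((-365/7)² - 33235) = 227*(133225/49 - 33235) = 227*(-1495290/49) = -339430830/49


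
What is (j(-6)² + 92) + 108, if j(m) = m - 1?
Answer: 249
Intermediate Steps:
j(m) = -1 + m
(j(-6)² + 92) + 108 = ((-1 - 6)² + 92) + 108 = ((-7)² + 92) + 108 = (49 + 92) + 108 = 141 + 108 = 249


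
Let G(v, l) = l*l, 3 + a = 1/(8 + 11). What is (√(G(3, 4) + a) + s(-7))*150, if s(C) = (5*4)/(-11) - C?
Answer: 8550/11 + 300*√1178/19 ≈ 1319.2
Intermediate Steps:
a = -56/19 (a = -3 + 1/(8 + 11) = -3 + 1/19 = -56/19 ≈ -2.9474)
G(v, l) = l²
s(C) = -20/11 - C (s(C) = 20*(-1/11) - C = -20/11 - C)
(√(G(3, 4) + a) + s(-7))*150 = (√(4² - 56/19) + (-20/11 - 1*(-7)))*150 = (√(16 - 56/19) + (-20/11 + 7))*150 = (√(248/19) + 57/11)*150 = (2*√1178/19 + 57/11)*150 = (57/11 + 2*√1178/19)*150 = 8550/11 + 300*√1178/19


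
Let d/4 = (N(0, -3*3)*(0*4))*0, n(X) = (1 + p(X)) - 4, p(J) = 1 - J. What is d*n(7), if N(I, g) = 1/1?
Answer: 0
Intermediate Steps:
N(I, g) = 1
n(X) = -2 - X (n(X) = (1 + (1 - X)) - 4 = (2 - X) - 4 = -2 - X)
d = 0 (d = 4*((1*(0*4))*0) = 4*((1*0)*0) = 4*(0*0) = 4*0 = 0)
d*n(7) = 0*(-2 - 1*7) = 0*(-2 - 7) = 0*(-9) = 0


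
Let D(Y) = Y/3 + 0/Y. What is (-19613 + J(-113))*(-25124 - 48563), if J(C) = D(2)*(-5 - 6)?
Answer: 4337290507/3 ≈ 1.4458e+9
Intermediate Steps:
D(Y) = Y/3 (D(Y) = Y*(⅓) + 0 = Y/3 + 0 = Y/3)
J(C) = -22/3 (J(C) = ((⅓)*2)*(-5 - 6) = (⅔)*(-11) = -22/3)
(-19613 + J(-113))*(-25124 - 48563) = (-19613 - 22/3)*(-25124 - 48563) = -58861/3*(-73687) = 4337290507/3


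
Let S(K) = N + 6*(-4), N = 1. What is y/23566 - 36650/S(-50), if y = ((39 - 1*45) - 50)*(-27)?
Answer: 431864338/271009 ≈ 1593.5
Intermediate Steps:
S(K) = -23 (S(K) = 1 + 6*(-4) = 1 - 24 = -23)
y = 1512 (y = ((39 - 45) - 50)*(-27) = (-6 - 50)*(-27) = -56*(-27) = 1512)
y/23566 - 36650/S(-50) = 1512/23566 - 36650/(-23) = 1512*(1/23566) - 36650*(-1/23) = 756/11783 + 36650/23 = 431864338/271009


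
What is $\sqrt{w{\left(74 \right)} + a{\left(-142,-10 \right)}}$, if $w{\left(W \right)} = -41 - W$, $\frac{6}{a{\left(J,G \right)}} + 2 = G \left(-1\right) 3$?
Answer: $\frac{i \sqrt{22498}}{14} \approx 10.714 i$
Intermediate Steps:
$a{\left(J,G \right)} = \frac{6}{-2 - 3 G}$ ($a{\left(J,G \right)} = \frac{6}{-2 + G \left(-1\right) 3} = \frac{6}{-2 + - G 3} = \frac{6}{-2 - 3 G}$)
$\sqrt{w{\left(74 \right)} + a{\left(-142,-10 \right)}} = \sqrt{\left(-41 - 74\right) - \frac{6}{2 + 3 \left(-10\right)}} = \sqrt{\left(-41 - 74\right) - \frac{6}{2 - 30}} = \sqrt{-115 - \frac{6}{-28}} = \sqrt{-115 - - \frac{3}{14}} = \sqrt{-115 + \frac{3}{14}} = \sqrt{- \frac{1607}{14}} = \frac{i \sqrt{22498}}{14}$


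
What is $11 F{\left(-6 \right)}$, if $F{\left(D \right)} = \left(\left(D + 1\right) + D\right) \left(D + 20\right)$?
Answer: $-1694$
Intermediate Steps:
$F{\left(D \right)} = \left(1 + 2 D\right) \left(20 + D\right)$ ($F{\left(D \right)} = \left(\left(1 + D\right) + D\right) \left(20 + D\right) = \left(1 + 2 D\right) \left(20 + D\right)$)
$11 F{\left(-6 \right)} = 11 \left(20 + 2 \left(-6\right)^{2} + 41 \left(-6\right)\right) = 11 \left(20 + 2 \cdot 36 - 246\right) = 11 \left(20 + 72 - 246\right) = 11 \left(-154\right) = -1694$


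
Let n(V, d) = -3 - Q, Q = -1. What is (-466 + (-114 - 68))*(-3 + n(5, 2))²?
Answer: -16200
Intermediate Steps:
n(V, d) = -2 (n(V, d) = -3 - 1*(-1) = -3 + 1 = -2)
(-466 + (-114 - 68))*(-3 + n(5, 2))² = (-466 + (-114 - 68))*(-3 - 2)² = (-466 - 182)*(-5)² = -648*25 = -16200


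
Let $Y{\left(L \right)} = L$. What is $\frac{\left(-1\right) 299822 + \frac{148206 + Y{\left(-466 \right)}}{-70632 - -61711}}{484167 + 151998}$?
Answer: $- \frac{891619934}{1891742655} \approx -0.47132$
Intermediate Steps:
$\frac{\left(-1\right) 299822 + \frac{148206 + Y{\left(-466 \right)}}{-70632 - -61711}}{484167 + 151998} = \frac{\left(-1\right) 299822 + \frac{148206 - 466}{-70632 - -61711}}{484167 + 151998} = \frac{-299822 + \frac{147740}{-70632 + \left(-15098 + 76809\right)}}{636165} = \left(-299822 + \frac{147740}{-70632 + 61711}\right) \frac{1}{636165} = \left(-299822 + \frac{147740}{-8921}\right) \frac{1}{636165} = \left(-299822 + 147740 \left(- \frac{1}{8921}\right)\right) \frac{1}{636165} = \left(-299822 - \frac{147740}{8921}\right) \frac{1}{636165} = \left(- \frac{2674859802}{8921}\right) \frac{1}{636165} = - \frac{891619934}{1891742655}$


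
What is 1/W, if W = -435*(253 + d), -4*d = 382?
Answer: -2/137025 ≈ -1.4596e-5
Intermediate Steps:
d = -191/2 (d = -¼*382 = -191/2 ≈ -95.500)
W = -137025/2 (W = -435*(253 - 191/2) = -435*315/2 = -137025/2 ≈ -68513.)
1/W = 1/(-137025/2) = -2/137025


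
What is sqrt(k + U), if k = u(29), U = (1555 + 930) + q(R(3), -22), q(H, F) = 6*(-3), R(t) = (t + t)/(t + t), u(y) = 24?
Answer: sqrt(2491) ≈ 49.910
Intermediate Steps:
R(t) = 1 (R(t) = (2*t)/((2*t)) = (2*t)*(1/(2*t)) = 1)
q(H, F) = -18
U = 2467 (U = (1555 + 930) - 18 = 2485 - 18 = 2467)
k = 24
sqrt(k + U) = sqrt(24 + 2467) = sqrt(2491)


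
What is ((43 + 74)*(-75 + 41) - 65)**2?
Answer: 16345849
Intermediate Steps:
((43 + 74)*(-75 + 41) - 65)**2 = (117*(-34) - 65)**2 = (-3978 - 65)**2 = (-4043)**2 = 16345849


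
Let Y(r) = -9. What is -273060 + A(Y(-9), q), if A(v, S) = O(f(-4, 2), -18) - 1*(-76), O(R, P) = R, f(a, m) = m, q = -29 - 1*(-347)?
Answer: -272982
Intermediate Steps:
q = 318 (q = -29 + 347 = 318)
A(v, S) = 78 (A(v, S) = 2 - 1*(-76) = 2 + 76 = 78)
-273060 + A(Y(-9), q) = -273060 + 78 = -272982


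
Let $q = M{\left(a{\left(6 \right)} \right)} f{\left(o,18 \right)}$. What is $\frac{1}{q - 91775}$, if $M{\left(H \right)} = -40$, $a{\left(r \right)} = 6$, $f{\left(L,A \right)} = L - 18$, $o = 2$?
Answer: $- \frac{1}{91135} \approx -1.0973 \cdot 10^{-5}$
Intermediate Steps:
$f{\left(L,A \right)} = -18 + L$
$q = 640$ ($q = - 40 \left(-18 + 2\right) = \left(-40\right) \left(-16\right) = 640$)
$\frac{1}{q - 91775} = \frac{1}{640 - 91775} = \frac{1}{-91135} = - \frac{1}{91135}$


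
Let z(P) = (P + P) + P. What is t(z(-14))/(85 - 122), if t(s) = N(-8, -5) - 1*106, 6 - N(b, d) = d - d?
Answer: 100/37 ≈ 2.7027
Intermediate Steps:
N(b, d) = 6 (N(b, d) = 6 - (d - d) = 6 - 1*0 = 6 + 0 = 6)
z(P) = 3*P (z(P) = 2*P + P = 3*P)
t(s) = -100 (t(s) = 6 - 1*106 = 6 - 106 = -100)
t(z(-14))/(85 - 122) = -100/(85 - 122) = -100/(-37) = -100*(-1/37) = 100/37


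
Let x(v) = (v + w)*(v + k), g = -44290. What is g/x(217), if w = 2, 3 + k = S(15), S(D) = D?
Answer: -44290/50151 ≈ -0.88313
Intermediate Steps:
k = 12 (k = -3 + 15 = 12)
x(v) = (2 + v)*(12 + v) (x(v) = (v + 2)*(v + 12) = (2 + v)*(12 + v))
g/x(217) = -44290/(24 + 217² + 14*217) = -44290/(24 + 47089 + 3038) = -44290/50151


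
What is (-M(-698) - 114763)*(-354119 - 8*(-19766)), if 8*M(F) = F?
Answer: 89901659673/4 ≈ 2.2475e+10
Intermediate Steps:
M(F) = F/8
(-M(-698) - 114763)*(-354119 - 8*(-19766)) = (-(-698)/8 - 114763)*(-354119 - 8*(-19766)) = (-1*(-349/4) - 114763)*(-354119 + 158128) = (349/4 - 114763)*(-195991) = -458703/4*(-195991) = 89901659673/4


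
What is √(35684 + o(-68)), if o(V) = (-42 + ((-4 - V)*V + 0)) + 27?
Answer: √31317 ≈ 176.97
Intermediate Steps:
o(V) = -15 + V*(-4 - V) (o(V) = (-42 + (V*(-4 - V) + 0)) + 27 = (-42 + V*(-4 - V)) + 27 = -15 + V*(-4 - V))
√(35684 + o(-68)) = √(35684 + (-15 - 1*(-68)² - 4*(-68))) = √(35684 + (-15 - 1*4624 + 272)) = √(35684 + (-15 - 4624 + 272)) = √(35684 - 4367) = √31317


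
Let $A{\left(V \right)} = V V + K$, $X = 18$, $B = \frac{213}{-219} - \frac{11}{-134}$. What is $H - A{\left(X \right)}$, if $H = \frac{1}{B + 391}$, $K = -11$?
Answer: $- \frac{1194414181}{3816051} \approx -313.0$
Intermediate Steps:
$B = - \frac{8711}{9782}$ ($B = 213 \left(- \frac{1}{219}\right) - - \frac{11}{134} = - \frac{71}{73} + \frac{11}{134} = - \frac{8711}{9782} \approx -0.89051$)
$A{\left(V \right)} = -11 + V^{2}$ ($A{\left(V \right)} = V V - 11 = V^{2} - 11 = -11 + V^{2}$)
$H = \frac{9782}{3816051}$ ($H = \frac{1}{- \frac{8711}{9782} + 391} = \frac{1}{\frac{3816051}{9782}} = \frac{9782}{3816051} \approx 0.0025634$)
$H - A{\left(X \right)} = \frac{9782}{3816051} - \left(-11 + 18^{2}\right) = \frac{9782}{3816051} - \left(-11 + 324\right) = \frac{9782}{3816051} - 313 = - \frac{1194414181}{3816051}$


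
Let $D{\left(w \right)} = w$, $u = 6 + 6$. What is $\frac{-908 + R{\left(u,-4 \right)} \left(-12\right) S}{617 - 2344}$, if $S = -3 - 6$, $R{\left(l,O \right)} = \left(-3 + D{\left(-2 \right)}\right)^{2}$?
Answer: $- \frac{1792}{1727} \approx -1.0376$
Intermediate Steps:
$u = 12$
$R{\left(l,O \right)} = 25$ ($R{\left(l,O \right)} = \left(-3 - 2\right)^{2} = \left(-5\right)^{2} = 25$)
$S = -9$ ($S = -3 - 6 = -9$)
$\frac{-908 + R{\left(u,-4 \right)} \left(-12\right) S}{617 - 2344} = \frac{-908 + 25 \left(-12\right) \left(-9\right)}{617 - 2344} = \frac{-908 - -2700}{-1727} = \left(-908 + 2700\right) \left(- \frac{1}{1727}\right) = 1792 \left(- \frac{1}{1727}\right) = - \frac{1792}{1727}$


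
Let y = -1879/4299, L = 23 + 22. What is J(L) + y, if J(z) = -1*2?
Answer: -10477/4299 ≈ -2.4371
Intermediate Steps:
L = 45
y = -1879/4299 (y = -1879*1/4299 = -1879/4299 ≈ -0.43708)
J(z) = -2
J(L) + y = -2 - 1879/4299 = -10477/4299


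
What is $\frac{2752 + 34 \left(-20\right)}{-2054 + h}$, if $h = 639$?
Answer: $- \frac{2072}{1415} \approx -1.4643$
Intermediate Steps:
$\frac{2752 + 34 \left(-20\right)}{-2054 + h} = \frac{2752 + 34 \left(-20\right)}{-2054 + 639} = \frac{2752 - 680}{-1415} = 2072 \left(- \frac{1}{1415}\right) = - \frac{2072}{1415}$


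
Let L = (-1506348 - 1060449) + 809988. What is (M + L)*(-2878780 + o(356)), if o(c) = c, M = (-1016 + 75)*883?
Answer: 7448532325888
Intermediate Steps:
L = -1756809 (L = -2566797 + 809988 = -1756809)
M = -830903 (M = -941*883 = -830903)
(M + L)*(-2878780 + o(356)) = (-830903 - 1756809)*(-2878780 + 356) = -2587712*(-2878424) = 7448532325888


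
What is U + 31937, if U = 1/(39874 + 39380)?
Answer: 2531134999/79254 ≈ 31937.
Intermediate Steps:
U = 1/79254 ≈ 1.2618e-5
U + 31937 = 1/79254 + 31937 = 2531134999/79254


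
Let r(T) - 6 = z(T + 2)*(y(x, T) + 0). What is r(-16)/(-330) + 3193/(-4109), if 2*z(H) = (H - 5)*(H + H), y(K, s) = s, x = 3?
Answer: 1640956/135597 ≈ 12.102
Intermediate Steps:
z(H) = H*(-5 + H) (z(H) = ((H - 5)*(H + H))/2 = ((-5 + H)*(2*H))/2 = (2*H*(-5 + H))/2 = H*(-5 + H))
r(T) = 6 + T*(-3 + T)*(2 + T) (r(T) = 6 + ((T + 2)*(-5 + (T + 2)))*(T + 0) = 6 + ((2 + T)*(-5 + (2 + T)))*T = 6 + ((2 + T)*(-3 + T))*T = 6 + ((-3 + T)*(2 + T))*T = 6 + T*(-3 + T)*(2 + T))
r(-16)/(-330) + 3193/(-4109) = (6 - 16*(-3 - 16)*(2 - 16))/(-330) + 3193/(-4109) = (6 - 16*(-19)*(-14))*(-1/330) + 3193*(-1/4109) = (6 - 4256)*(-1/330) - 3193/4109 = -4250*(-1/330) - 3193/4109 = 425/33 - 3193/4109 = 1640956/135597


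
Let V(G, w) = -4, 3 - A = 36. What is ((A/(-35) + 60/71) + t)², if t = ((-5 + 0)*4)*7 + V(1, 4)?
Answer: 124889439609/6175225 ≈ 20224.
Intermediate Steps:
A = -33 (A = 3 - 1*36 = 3 - 36 = -33)
t = -144 (t = ((-5 + 0)*4)*7 - 4 = -5*4*7 - 4 = -20*7 - 4 = -140 - 4 = -144)
((A/(-35) + 60/71) + t)² = ((-33/(-35) + 60/71) - 144)² = ((-33*(-1/35) + 60*(1/71)) - 144)² = ((33/35 + 60/71) - 144)² = (4443/2485 - 144)² = (-353397/2485)² = 124889439609/6175225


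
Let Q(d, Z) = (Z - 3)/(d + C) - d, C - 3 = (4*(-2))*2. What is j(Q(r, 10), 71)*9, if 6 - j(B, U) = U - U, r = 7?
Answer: 54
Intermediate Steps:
C = -13 (C = 3 + (4*(-2))*2 = 3 - 8*2 = 3 - 16 = -13)
Q(d, Z) = -d + (-3 + Z)/(-13 + d) (Q(d, Z) = (Z - 3)/(d - 13) - d = (-3 + Z)/(-13 + d) - d = -d + (-3 + Z)/(-13 + d))
j(B, U) = 6 (j(B, U) = 6 - (U - U) = 6 - 1*0 = 6 + 0 = 6)
j(Q(r, 10), 71)*9 = 6*9 = 54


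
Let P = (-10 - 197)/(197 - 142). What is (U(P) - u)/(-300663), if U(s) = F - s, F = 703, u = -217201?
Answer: -11984927/16536465 ≈ -0.72476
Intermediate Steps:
P = -207/55 ≈ -3.7636
U(s) = 703 - s
(U(P) - u)/(-300663) = ((703 - 1*(-207/55)) - 1*(-217201))/(-300663) = ((703 + 207/55) + 217201)*(-1/300663) = (38872/55 + 217201)*(-1/300663) = (11984927/55)*(-1/300663) = -11984927/16536465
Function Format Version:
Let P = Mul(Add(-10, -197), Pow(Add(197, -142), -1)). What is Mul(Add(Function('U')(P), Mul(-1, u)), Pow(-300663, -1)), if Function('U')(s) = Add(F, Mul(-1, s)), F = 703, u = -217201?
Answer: Rational(-11984927, 16536465) ≈ -0.72476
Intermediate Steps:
P = Rational(-207, 55) (P = Mul(-207, Pow(55, -1)) = Mul(-207, Rational(1, 55)) = Rational(-207, 55) ≈ -3.7636)
Function('U')(s) = Add(703, Mul(-1, s))
Mul(Add(Function('U')(P), Mul(-1, u)), Pow(-300663, -1)) = Mul(Add(Add(703, Mul(-1, Rational(-207, 55))), Mul(-1, -217201)), Pow(-300663, -1)) = Mul(Add(Add(703, Rational(207, 55)), 217201), Rational(-1, 300663)) = Mul(Add(Rational(38872, 55), 217201), Rational(-1, 300663)) = Mul(Rational(11984927, 55), Rational(-1, 300663)) = Rational(-11984927, 16536465)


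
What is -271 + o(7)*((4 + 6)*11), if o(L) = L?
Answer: 499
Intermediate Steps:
-271 + o(7)*((4 + 6)*11) = -271 + 7*((4 + 6)*11) = -271 + 7*(10*11) = -271 + 7*110 = -271 + 770 = 499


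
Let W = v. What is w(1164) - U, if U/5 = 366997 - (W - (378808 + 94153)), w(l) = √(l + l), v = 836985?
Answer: -14865 + 2*√582 ≈ -14817.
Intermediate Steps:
W = 836985
w(l) = √2*√l (w(l) = √(2*l) = √2*√l)
U = 14865 (U = 5*(366997 - (836985 - (378808 + 94153))) = 5*(366997 - (836985 - 1*472961)) = 5*(366997 - (836985 - 472961)) = 5*(366997 - 1*364024) = 5*(366997 - 364024) = 5*2973 = 14865)
w(1164) - U = √2*√1164 - 1*14865 = √2*(2*√291) - 14865 = 2*√582 - 14865 = -14865 + 2*√582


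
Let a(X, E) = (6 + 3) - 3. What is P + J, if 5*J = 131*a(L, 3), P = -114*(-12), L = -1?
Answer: 7626/5 ≈ 1525.2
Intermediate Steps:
a(X, E) = 6 (a(X, E) = 9 - 3 = 6)
P = 1368
J = 786/5 (J = (131*6)/5 = (1/5)*786 = 786/5 ≈ 157.20)
P + J = 1368 + 786/5 = 7626/5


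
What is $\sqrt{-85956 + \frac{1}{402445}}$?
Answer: $\frac{i \sqrt{13921603782714455}}{402445} \approx 293.18 i$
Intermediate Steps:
$\sqrt{-85956 + \frac{1}{402445}} = \sqrt{- \frac{34592562419}{402445}} = \frac{i \sqrt{13921603782714455}}{402445}$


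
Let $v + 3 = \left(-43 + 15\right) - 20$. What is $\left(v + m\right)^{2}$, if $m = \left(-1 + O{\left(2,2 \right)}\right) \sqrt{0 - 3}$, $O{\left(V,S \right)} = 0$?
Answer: $\left(51 + i \sqrt{3}\right)^{2} \approx 2598.0 + 176.67 i$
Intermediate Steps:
$m = - i \sqrt{3}$ ($m = \left(-1 + 0\right) \sqrt{0 - 3} = - \sqrt{-3} = - i \sqrt{3} \approx - 1.732 i$)
$v = -51$ ($v = -3 + \left(\left(-43 + 15\right) - 20\right) = -3 - 48 = -51$)
$\left(v + m\right)^{2} = \left(-51 - i \sqrt{3}\right)^{2}$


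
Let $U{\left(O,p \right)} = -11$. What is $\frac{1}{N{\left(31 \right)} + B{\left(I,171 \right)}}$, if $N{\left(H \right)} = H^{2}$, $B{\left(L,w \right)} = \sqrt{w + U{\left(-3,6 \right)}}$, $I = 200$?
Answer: $\frac{961}{923361} - \frac{4 \sqrt{10}}{923361} \approx 0.0010271$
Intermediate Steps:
$B{\left(L,w \right)} = \sqrt{-11 + w}$ ($B{\left(L,w \right)} = \sqrt{w - 11} = \sqrt{-11 + w}$)
$\frac{1}{N{\left(31 \right)} + B{\left(I,171 \right)}} = \frac{1}{31^{2} + \sqrt{-11 + 171}} = \frac{1}{961 + \sqrt{160}} = \frac{1}{961 + 4 \sqrt{10}}$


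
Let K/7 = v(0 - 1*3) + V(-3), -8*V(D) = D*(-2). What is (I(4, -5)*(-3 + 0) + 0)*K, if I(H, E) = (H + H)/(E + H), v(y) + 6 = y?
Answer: -1638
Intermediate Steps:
v(y) = -6 + y
I(H, E) = 2*H/(E + H) (I(H, E) = (2*H)/(E + H) = 2*H/(E + H))
V(D) = D/4 (V(D) = -D*(-2)/8 = -(-1)*D/4 = D/4)
K = -273/4 (K = 7*((-6 + (0 - 1*3)) + (1/4)*(-3)) = 7*((-6 + (0 - 3)) - 3/4) = 7*((-6 - 3) - 3/4) = 7*(-9 - 3/4) = 7*(-39/4) = -273/4 ≈ -68.250)
(I(4, -5)*(-3 + 0) + 0)*K = ((2*4/(-5 + 4))*(-3 + 0) + 0)*(-273/4) = ((2*4/(-1))*(-3) + 0)*(-273/4) = ((2*4*(-1))*(-3) + 0)*(-273/4) = (-8*(-3) + 0)*(-273/4) = (24 + 0)*(-273/4) = 24*(-273/4) = -1638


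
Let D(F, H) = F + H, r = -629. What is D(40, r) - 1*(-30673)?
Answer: 30084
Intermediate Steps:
D(40, r) - 1*(-30673) = (40 - 629) - 1*(-30673) = -589 + 30673 = 30084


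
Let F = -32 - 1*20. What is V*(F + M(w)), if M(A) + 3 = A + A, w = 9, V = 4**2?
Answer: -592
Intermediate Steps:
V = 16
F = -52 (F = -32 - 20 = -52)
M(A) = -3 + 2*A (M(A) = -3 + (A + A) = -3 + 2*A)
V*(F + M(w)) = 16*(-52 + (-3 + 2*9)) = 16*(-52 + (-3 + 18)) = 16*(-52 + 15) = 16*(-37) = -592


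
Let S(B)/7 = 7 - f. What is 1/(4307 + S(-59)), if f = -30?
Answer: 1/4566 ≈ 0.00021901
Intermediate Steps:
S(B) = 259 (S(B) = 7*(7 - 1*(-30)) = 7*(7 + 30) = 7*37 = 259)
1/(4307 + S(-59)) = 1/(4307 + 259) = 1/4566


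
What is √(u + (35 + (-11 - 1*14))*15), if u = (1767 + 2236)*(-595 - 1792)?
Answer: I*√9555011 ≈ 3091.1*I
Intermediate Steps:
u = -9555161 (u = 4003*(-2387) = -9555161)
√(u + (35 + (-11 - 1*14))*15) = √(-9555161 + (35 + (-11 - 1*14))*15) = √(-9555161 + (35 + (-11 - 14))*15) = √(-9555161 + (35 - 25)*15) = √(-9555161 + 10*15) = √(-9555161 + 150) = √(-9555011) = I*√9555011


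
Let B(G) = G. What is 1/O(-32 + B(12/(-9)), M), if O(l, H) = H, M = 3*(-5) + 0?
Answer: -1/15 ≈ -0.066667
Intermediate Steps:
M = -15 (M = -15 + 0 = -15)
1/O(-32 + B(12/(-9)), M) = 1/(-15) = -1/15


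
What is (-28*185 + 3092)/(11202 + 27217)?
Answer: -2088/38419 ≈ -0.054348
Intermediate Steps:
(-28*185 + 3092)/(11202 + 27217) = (-5180 + 3092)/38419 = -2088*1/38419 = -2088/38419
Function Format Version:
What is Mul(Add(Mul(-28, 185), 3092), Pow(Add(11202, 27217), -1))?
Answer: Rational(-2088, 38419) ≈ -0.054348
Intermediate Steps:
Mul(Add(Mul(-28, 185), 3092), Pow(Add(11202, 27217), -1)) = Mul(Add(-5180, 3092), Pow(38419, -1)) = Mul(-2088, Rational(1, 38419)) = Rational(-2088, 38419)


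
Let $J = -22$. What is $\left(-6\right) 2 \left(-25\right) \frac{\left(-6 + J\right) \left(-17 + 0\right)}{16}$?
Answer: $8925$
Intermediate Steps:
$\left(-6\right) 2 \left(-25\right) \frac{\left(-6 + J\right) \left(-17 + 0\right)}{16} = \left(-6\right) 2 \left(-25\right) \frac{\left(-6 - 22\right) \left(-17 + 0\right)}{16} = \left(-12\right) \left(-25\right) \left(-28\right) \left(-17\right) \frac{1}{16} = 300 \cdot 476 \cdot \frac{1}{16} = 300 \cdot \frac{119}{4} = 8925$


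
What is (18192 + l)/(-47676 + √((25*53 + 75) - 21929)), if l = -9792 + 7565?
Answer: -50743156/151534767 - 3193*I*√2281/151534767 ≈ -0.33486 - 0.0010063*I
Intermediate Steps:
l = -2227
(18192 + l)/(-47676 + √((25*53 + 75) - 21929)) = (18192 - 2227)/(-47676 + √((25*53 + 75) - 21929)) = 15965/(-47676 + √((1325 + 75) - 21929)) = 15965/(-47676 + √(1400 - 21929)) = 15965/(-47676 + √(-20529)) = 15965/(-47676 + 3*I*√2281)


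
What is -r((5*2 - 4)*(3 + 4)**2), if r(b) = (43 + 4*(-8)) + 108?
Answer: -119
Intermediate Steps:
r(b) = 119 (r(b) = (43 - 32) + 108 = 11 + 108 = 119)
-r((5*2 - 4)*(3 + 4)**2) = -1*119 = -119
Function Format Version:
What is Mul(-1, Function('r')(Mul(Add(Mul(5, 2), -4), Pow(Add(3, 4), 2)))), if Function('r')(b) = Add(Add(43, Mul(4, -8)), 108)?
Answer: -119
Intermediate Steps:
Function('r')(b) = 119 (Function('r')(b) = Add(Add(43, -32), 108) = Add(11, 108) = 119)
Mul(-1, Function('r')(Mul(Add(Mul(5, 2), -4), Pow(Add(3, 4), 2)))) = Mul(-1, 119) = -119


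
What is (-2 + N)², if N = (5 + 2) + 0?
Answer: 25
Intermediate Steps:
N = 7 (N = 7 + 0 = 7)
(-2 + N)² = (-2 + 7)² = 5² = 25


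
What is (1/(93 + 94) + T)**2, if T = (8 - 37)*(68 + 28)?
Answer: 271031648449/34969 ≈ 7.7506e+6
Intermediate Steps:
T = -2784 (T = -29*96 = -2784)
(1/(93 + 94) + T)**2 = (1/(93 + 94) - 2784)**2 = (1/187 - 2784)**2 = (-520607/187)**2 = 271031648449/34969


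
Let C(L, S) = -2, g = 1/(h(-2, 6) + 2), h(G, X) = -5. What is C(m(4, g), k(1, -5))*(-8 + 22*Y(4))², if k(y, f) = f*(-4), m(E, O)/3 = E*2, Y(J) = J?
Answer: -12800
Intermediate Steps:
g = -⅓ (g = 1/(-5 + 2) = 1/(-3) = -⅓ ≈ -0.33333)
m(E, O) = 6*E (m(E, O) = 3*(E*2) = 3*(2*E) = 6*E)
k(y, f) = -4*f
C(m(4, g), k(1, -5))*(-8 + 22*Y(4))² = -2*(-8 + 22*4)² = -2*(-8 + 88)² = -2*80² = -2*6400 = -12800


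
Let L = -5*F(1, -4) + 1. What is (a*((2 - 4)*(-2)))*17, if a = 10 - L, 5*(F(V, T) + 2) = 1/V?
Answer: 0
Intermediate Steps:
F(V, T) = -2 + 1/(5*V)
L = 10 (L = -5*(-2 + (⅕)/1) + 1 = -5*(-2 + (⅕)*1) + 1 = -5*(-2 + ⅕) + 1 = -5*(-9/5) + 1 = 9 + 1 = 10)
a = 0 (a = 10 - 1*10 = 10 - 10 = 0)
(a*((2 - 4)*(-2)))*17 = (0*((2 - 4)*(-2)))*17 = (0*(-2*(-2)))*17 = (0*4)*17 = 0*17 = 0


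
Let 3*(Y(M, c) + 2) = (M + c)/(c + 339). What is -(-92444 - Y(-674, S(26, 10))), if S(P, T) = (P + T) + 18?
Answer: 108988498/1179 ≈ 92442.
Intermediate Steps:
S(P, T) = 18 + P + T
Y(M, c) = -2 + (M + c)/(3*(339 + c)) (Y(M, c) = -2 + ((M + c)/(c + 339))/3 = -2 + ((M + c)/(339 + c))/3 = -2 + (M + c)/(3*(339 + c)))
-(-92444 - Y(-674, S(26, 10))) = -(-92444 - (-2034 - 674 - 5*(18 + 26 + 10))/(3*(339 + (18 + 26 + 10)))) = -(-92444 - (-2034 - 674 - 5*54)/(3*(339 + 54))) = -(-92444 - (-2034 - 674 - 270)/(3*393)) = -(-92444 - (-2978)/(3*393)) = -(-92444 - 1*(-2978/1179)) = -(-92444 + 2978/1179) = -1*(-108988498/1179) = 108988498/1179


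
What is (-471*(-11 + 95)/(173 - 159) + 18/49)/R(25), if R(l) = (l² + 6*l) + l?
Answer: -17307/4900 ≈ -3.5320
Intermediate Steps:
R(l) = l² + 7*l
(-471*(-11 + 95)/(173 - 159) + 18/49)/R(25) = (-471*(-11 + 95)/(173 - 159) + 18/49)/((25*(7 + 25))) = (-471/(14/84) + 18*(1/49))/((25*32)) = (-471/(14*(1/84)) + 18/49)/800 = (-471/⅙ + 18/49)*(1/800) = (-471*6 + 18/49)*(1/800) = (-2826 + 18/49)*(1/800) = -138456/49*1/800 = -17307/4900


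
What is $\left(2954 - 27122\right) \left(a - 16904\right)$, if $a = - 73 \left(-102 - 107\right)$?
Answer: $39804696$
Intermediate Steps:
$a = 15257$ ($a = \left(-73\right) \left(-209\right) = 15257$)
$\left(2954 - 27122\right) \left(a - 16904\right) = \left(2954 - 27122\right) \left(15257 - 16904\right) = \left(-24168\right) \left(-1647\right) = 39804696$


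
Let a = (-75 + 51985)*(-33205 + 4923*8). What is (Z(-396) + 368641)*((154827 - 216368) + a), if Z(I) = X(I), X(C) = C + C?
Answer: 117965624189301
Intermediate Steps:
X(C) = 2*C
Z(I) = 2*I
a = 320751890 (a = 51910*(-33205 + 39384) = 51910*6179 = 320751890)
(Z(-396) + 368641)*((154827 - 216368) + a) = (2*(-396) + 368641)*((154827 - 216368) + 320751890) = (-792 + 368641)*(-61541 + 320751890) = 367849*320690349 = 117965624189301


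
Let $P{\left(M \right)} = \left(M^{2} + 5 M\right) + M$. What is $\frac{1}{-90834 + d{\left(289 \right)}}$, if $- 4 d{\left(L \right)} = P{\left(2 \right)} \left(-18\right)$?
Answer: $- \frac{1}{90762} \approx -1.1018 \cdot 10^{-5}$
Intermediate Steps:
$P{\left(M \right)} = M^{2} + 6 M$
$d{\left(L \right)} = 72$ ($d{\left(L \right)} = - \frac{2 \left(6 + 2\right) \left(-18\right)}{4} = - \frac{2 \cdot 8 \left(-18\right)}{4} = - \frac{16 \left(-18\right)}{4} = \left(- \frac{1}{4}\right) \left(-288\right) = 72$)
$\frac{1}{-90834 + d{\left(289 \right)}} = \frac{1}{-90834 + 72} = \frac{1}{-90762} = - \frac{1}{90762}$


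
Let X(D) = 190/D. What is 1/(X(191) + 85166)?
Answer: 191/16266896 ≈ 1.1742e-5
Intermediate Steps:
1/(X(191) + 85166) = 1/(190/191 + 85166) = 1/(16266896/191) = 191/16266896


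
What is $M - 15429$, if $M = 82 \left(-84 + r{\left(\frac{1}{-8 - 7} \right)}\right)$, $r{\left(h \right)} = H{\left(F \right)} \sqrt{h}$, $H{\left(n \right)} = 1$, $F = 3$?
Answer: $-22317 + \frac{82 i \sqrt{15}}{15} \approx -22317.0 + 21.172 i$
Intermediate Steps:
$r{\left(h \right)} = \sqrt{h}$ ($r{\left(h \right)} = 1 \sqrt{h} = \sqrt{h}$)
$M = -6888 + \frac{82 i \sqrt{15}}{15}$ ($M = 82 \left(-84 + \sqrt{\frac{1}{-8 - 7}}\right) = 82 \left(-84 + \sqrt{\frac{1}{-15}}\right) = 82 \left(-84 + \sqrt{- \frac{1}{15}}\right) = 82 \left(-84 + \frac{i \sqrt{15}}{15}\right) = -6888 + \frac{82 i \sqrt{15}}{15} \approx -6888.0 + 21.172 i$)
$M - 15429 = \left(-6888 + \frac{82 i \sqrt{15}}{15}\right) - 15429 = -22317 + \frac{82 i \sqrt{15}}{15}$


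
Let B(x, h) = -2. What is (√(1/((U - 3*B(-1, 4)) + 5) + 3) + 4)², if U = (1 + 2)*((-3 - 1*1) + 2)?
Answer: 96/5 + 32*√5/5 ≈ 33.511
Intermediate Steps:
U = -6 (U = 3*((-3 - 1) + 2) = 3*(-4 + 2) = 3*(-2) = -6)
(√(1/((U - 3*B(-1, 4)) + 5) + 3) + 4)² = (√(1/((-6 - 3*(-2)) + 5) + 3) + 4)² = (√(1/((-6 + 6) + 5) + 3) + 4)² = (√(1/(0 + 5) + 3) + 4)² = (√(1/5 + 3) + 4)² = (√(⅕ + 3) + 4)² = (√(16/5) + 4)² = (4*√5/5 + 4)² = (4 + 4*√5/5)²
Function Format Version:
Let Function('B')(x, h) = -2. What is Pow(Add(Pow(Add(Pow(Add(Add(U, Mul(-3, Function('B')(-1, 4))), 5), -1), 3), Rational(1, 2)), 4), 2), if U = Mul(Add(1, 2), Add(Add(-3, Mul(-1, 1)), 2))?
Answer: Add(Rational(96, 5), Mul(Rational(32, 5), Pow(5, Rational(1, 2)))) ≈ 33.511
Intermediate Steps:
U = -6 (U = Mul(3, Add(Add(-3, -1), 2)) = Mul(3, Add(-4, 2)) = Mul(3, -2) = -6)
Pow(Add(Pow(Add(Pow(Add(Add(U, Mul(-3, Function('B')(-1, 4))), 5), -1), 3), Rational(1, 2)), 4), 2) = Pow(Add(Pow(Add(Pow(Add(Add(-6, Mul(-3, -2)), 5), -1), 3), Rational(1, 2)), 4), 2) = Pow(Add(Pow(Add(Pow(Add(Add(-6, 6), 5), -1), 3), Rational(1, 2)), 4), 2) = Pow(Add(Pow(Add(Pow(Add(0, 5), -1), 3), Rational(1, 2)), 4), 2) = Pow(Add(Pow(Add(Pow(5, -1), 3), Rational(1, 2)), 4), 2) = Pow(Add(Pow(Add(Rational(1, 5), 3), Rational(1, 2)), 4), 2) = Pow(Add(Pow(Rational(16, 5), Rational(1, 2)), 4), 2) = Pow(Add(Mul(Rational(4, 5), Pow(5, Rational(1, 2))), 4), 2) = Pow(Add(4, Mul(Rational(4, 5), Pow(5, Rational(1, 2)))), 2)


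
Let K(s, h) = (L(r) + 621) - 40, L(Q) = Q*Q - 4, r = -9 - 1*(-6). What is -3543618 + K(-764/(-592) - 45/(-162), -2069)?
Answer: -3543032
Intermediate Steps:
r = -3 (r = -9 + 6 = -3)
L(Q) = -4 + Q**2 (L(Q) = Q**2 - 4 = -4 + Q**2)
K(s, h) = 586 (K(s, h) = ((-4 + (-3)**2) + 621) - 40 = ((-4 + 9) + 621) - 40 = (5 + 621) - 40 = 626 - 40 = 586)
-3543618 + K(-764/(-592) - 45/(-162), -2069) = -3543618 + 586 = -3543032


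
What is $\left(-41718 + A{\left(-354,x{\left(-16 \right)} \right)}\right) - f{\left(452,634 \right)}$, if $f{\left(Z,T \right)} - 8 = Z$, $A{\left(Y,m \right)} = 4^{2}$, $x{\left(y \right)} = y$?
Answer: $-42162$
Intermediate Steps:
$A{\left(Y,m \right)} = 16$
$f{\left(Z,T \right)} = 8 + Z$
$\left(-41718 + A{\left(-354,x{\left(-16 \right)} \right)}\right) - f{\left(452,634 \right)} = \left(-41718 + 16\right) - \left(8 + 452\right) = -41702 - 460 = -42162$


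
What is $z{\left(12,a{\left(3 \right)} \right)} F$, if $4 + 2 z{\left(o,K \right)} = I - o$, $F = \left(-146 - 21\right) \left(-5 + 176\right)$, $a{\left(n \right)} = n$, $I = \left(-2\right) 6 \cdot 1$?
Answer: $399798$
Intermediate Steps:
$I = -12$ ($I = \left(-12\right) 1 = -12$)
$F = -28557$ ($F = \left(-167\right) 171 = -28557$)
$z{\left(o,K \right)} = -8 - \frac{o}{2}$ ($z{\left(o,K \right)} = -2 + \frac{-12 - o}{2} = -2 - \left(6 + \frac{o}{2}\right) = -8 - \frac{o}{2}$)
$z{\left(12,a{\left(3 \right)} \right)} F = \left(-8 - 6\right) \left(-28557\right) = \left(-14\right) \left(-28557\right) = 399798$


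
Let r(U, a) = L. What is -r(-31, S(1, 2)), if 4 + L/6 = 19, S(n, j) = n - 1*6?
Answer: -90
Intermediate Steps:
S(n, j) = -6 + n (S(n, j) = n - 6 = -6 + n)
L = 90 (L = -24 + 6*19 = -24 + 114 = 90)
r(U, a) = 90
-r(-31, S(1, 2)) = -1*90 = -90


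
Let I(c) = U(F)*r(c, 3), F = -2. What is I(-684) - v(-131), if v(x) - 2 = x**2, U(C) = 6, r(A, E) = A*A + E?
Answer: 2789991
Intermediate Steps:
r(A, E) = E + A**2 (r(A, E) = A**2 + E = E + A**2)
v(x) = 2 + x**2
I(c) = 18 + 6*c**2 (I(c) = 6*(3 + c**2) = 18 + 6*c**2)
I(-684) - v(-131) = (18 + 6*(-684)**2) - (2 + (-131)**2) = (18 + 6*467856) - (2 + 17161) = (18 + 2807136) - 1*17163 = 2807154 - 17163 = 2789991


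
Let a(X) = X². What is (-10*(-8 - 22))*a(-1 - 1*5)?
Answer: 10800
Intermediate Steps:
(-10*(-8 - 22))*a(-1 - 1*5) = (-10*(-8 - 22))*(-1 - 1*5)² = (-10*(-30))*(-1 - 5)² = 300*(-6)² = 300*36 = 10800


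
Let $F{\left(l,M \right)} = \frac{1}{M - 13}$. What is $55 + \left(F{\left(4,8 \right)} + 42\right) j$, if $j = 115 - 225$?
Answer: $-4543$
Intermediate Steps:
$F{\left(l,M \right)} = \frac{1}{-13 + M}$
$j = -110$
$55 + \left(F{\left(4,8 \right)} + 42\right) j = 55 + \left(\frac{1}{-13 + 8} + 42\right) \left(-110\right) = 55 + \left(\frac{1}{-5} + 42\right) \left(-110\right) = 55 + \left(- \frac{1}{5} + 42\right) \left(-110\right) = 55 + \frac{209}{5} \left(-110\right) = 55 - 4598 = -4543$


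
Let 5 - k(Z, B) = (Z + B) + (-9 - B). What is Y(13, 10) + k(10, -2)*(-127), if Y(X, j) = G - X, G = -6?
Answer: -527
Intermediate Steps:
k(Z, B) = 14 - Z (k(Z, B) = 5 - ((Z + B) + (-9 - B)) = 5 - ((B + Z) + (-9 - B)) = 5 - (-9 + Z) = 5 + (9 - Z) = 14 - Z)
Y(X, j) = -6 - X
Y(13, 10) + k(10, -2)*(-127) = (-6 - 1*13) + (14 - 1*10)*(-127) = (-6 - 13) + (14 - 10)*(-127) = -19 + 4*(-127) = -19 - 508 = -527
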